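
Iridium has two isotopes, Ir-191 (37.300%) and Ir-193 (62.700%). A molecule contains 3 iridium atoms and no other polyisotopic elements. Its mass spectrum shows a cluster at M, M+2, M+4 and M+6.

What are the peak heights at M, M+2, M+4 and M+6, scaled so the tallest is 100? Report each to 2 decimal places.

Each Ir atom is independently Ir-191 (p = 0.37300) or Ir-193 (q = 0.62700); the cluster is the binomial expansion (p + q)^3.
P(M) = 0.37300^3 = 0.051895
P(M+2) = 3 × 0.37300^2 × 0.62700^1 = 0.261702
P(M+4) = 3 × 0.37300^1 × 0.62700^2 = 0.439911
P(M+6) = 0.62700^3 = 0.246492
The M+4 peak is largest (0.439911); scaling to 100 gives 11.80 : 59.49 : 100.00 : 56.03.

11.80 : 59.49 : 100.00 : 56.03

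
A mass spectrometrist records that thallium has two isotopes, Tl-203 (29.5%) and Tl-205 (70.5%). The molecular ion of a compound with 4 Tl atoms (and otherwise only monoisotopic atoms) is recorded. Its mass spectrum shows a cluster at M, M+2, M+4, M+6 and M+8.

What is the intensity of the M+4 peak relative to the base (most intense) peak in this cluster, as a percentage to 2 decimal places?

62.77%

(0.295 + 0.705)^4 gives M 0.0076, M+2 0.0724, M+4 0.2595, M+6 0.4135, M+8 0.2470; the largest is M+6.
P(M+6) = C(4,3) × 0.295^1 × 0.705^3 = 4 × 0.2950 × 0.35040263 = 0.413475 (base)
P(M+4) = C(4,2) × 0.295^2 × 0.705^2 = 6 × 0.087025 × 0.497025 = 0.259522
Relative intensity = 0.259522 / 0.413475 × 100 = 62.77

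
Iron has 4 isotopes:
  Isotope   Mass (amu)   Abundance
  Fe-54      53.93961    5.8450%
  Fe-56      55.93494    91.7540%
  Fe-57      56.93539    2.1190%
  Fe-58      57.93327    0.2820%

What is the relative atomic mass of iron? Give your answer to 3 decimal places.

Weight each isotope mass by its fractional abundance: 0.058450 × 53.93961 + 0.917540 × 55.93494 + 0.021190 × 56.93539 + 0.002820 × 57.93327
= 3.152770 + 51.322545 + 1.206461 + 0.163372 = 55.845148 amu

55.845 amu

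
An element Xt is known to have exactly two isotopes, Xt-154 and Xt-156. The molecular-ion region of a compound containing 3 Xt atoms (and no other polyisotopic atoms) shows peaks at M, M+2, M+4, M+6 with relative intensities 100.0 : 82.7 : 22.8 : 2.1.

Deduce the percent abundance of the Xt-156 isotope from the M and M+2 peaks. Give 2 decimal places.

Write p for the Xt-154 fraction. I(M+2)/I(M) = [C(3,1)·p^2·(1−p)] / p^3 = 3·(1−p)/p = 82.7/100.0 = 0.8270
(1−p)/p = 0.8270/3 = 0.2757  ⇒  p = 1/(1 + 0.2757) = 0.7839
Xt-154: 78.39%, Xt-156: 21.61%.

21.61%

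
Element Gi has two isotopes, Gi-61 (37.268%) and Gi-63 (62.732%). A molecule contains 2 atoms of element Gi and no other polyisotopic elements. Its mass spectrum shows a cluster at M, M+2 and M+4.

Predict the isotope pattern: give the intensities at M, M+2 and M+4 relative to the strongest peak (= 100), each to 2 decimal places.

29.70 : 100.00 : 84.16

Each Gi atom is independently Gi-61 (p = 0.37268) or Gi-63 (q = 0.62732); the cluster is the binomial expansion (p + q)^2.
P(M) = 0.37268^2 = 0.138890
P(M+2) = 2 × 0.37268^1 × 0.62732^1 = 0.467579
P(M+4) = 0.62732^2 = 0.393530
The M+2 peak is largest (0.467579); scaling to 100 gives 29.70 : 100.00 : 84.16.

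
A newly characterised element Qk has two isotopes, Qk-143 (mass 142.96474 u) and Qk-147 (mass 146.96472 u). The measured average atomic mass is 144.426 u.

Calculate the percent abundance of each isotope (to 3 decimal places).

With x = fraction of Qk-143 (so Qk-147 is 1 − x):
142.96474·x + 146.96472·(1 − x) = 144.426
(142.96474 − 146.96472)·x = 144.426 − 146.96472
x = -2.53872 / -3.99998 = 0.63468 → 63.468% Qk-143, 36.532% Qk-147.

Qk-143: 63.468%, Qk-147: 36.532%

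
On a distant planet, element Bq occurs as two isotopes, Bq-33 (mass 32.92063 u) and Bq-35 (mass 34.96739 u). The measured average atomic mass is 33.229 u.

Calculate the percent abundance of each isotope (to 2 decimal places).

Writing the weighted mean with unknown fraction x of Bq-33:
32.92063·x + 34.96739·(1 − x) = 33.229
(32.92063 − 34.96739)·x = 33.229 − 34.96739
x = -1.73839 / -2.04676 = 0.84934 → 84.93% Bq-33, 15.07% Bq-35.

Bq-33: 84.93%, Bq-35: 15.07%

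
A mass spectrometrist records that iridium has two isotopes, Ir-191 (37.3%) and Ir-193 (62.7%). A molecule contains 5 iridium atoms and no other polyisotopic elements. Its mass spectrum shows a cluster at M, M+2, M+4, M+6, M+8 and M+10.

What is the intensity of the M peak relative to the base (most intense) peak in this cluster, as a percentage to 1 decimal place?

2.1%

Term probabilities: M 0.0072, M+2 0.0607, M+4 0.2040, M+6 0.3429, M+8 0.2882, M+10 0.0969. Base peak = M+6.
P(M+6) = C(5,3) × 0.373^2 × 0.627^3 = 10 × 0.139129 × 0.24649188 = 0.342942 (base)
P(M) = C(5,0) × 0.373^5 × 0.627^0 = 1 × 0.00722012 × 1.0000 = 0.007220
Relative intensity = 0.007220 / 0.342942 × 100 = 2.1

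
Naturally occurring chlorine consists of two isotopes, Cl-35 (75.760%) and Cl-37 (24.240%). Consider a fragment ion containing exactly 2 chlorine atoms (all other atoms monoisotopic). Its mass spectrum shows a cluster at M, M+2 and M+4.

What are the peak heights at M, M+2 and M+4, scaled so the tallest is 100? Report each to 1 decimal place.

The 2 Cl atoms are independent, so intensities follow the terms of (0.75760 + 0.24240)^2.
P(M) = 0.75760^2 = 0.573958
P(M+2) = 2 × 0.75760^1 × 0.24240^1 = 0.367284
P(M+4) = 0.24240^2 = 0.058758
The M peak is largest (0.573958); scaling to 100 gives 100.0 : 64.0 : 10.2.

100.0 : 64.0 : 10.2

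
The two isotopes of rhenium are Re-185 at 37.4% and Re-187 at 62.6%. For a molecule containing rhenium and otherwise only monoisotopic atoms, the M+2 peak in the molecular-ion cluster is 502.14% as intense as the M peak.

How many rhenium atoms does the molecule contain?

3

With n Re atoms, P(M+2)/P(M) = C(n,1)·p^(n−1)q / p^n = n·q/p = n · 0.626/0.374.
n = 5.0214 × 0.374/0.626 = 3.00 ≈ 3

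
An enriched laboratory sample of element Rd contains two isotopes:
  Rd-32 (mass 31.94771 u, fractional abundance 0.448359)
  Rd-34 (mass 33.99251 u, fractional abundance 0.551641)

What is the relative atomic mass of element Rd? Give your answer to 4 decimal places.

Average mass = Σ (abundance × isotope mass) = 0.448359 × 31.94771 + 0.551641 × 33.99251
= 14.324043 + 18.751662 = 33.075705 u

33.0757 u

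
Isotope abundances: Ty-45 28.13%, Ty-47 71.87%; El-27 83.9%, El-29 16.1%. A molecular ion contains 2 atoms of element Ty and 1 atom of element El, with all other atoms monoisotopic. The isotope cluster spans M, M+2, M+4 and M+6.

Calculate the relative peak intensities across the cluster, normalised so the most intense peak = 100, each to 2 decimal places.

13.32 : 70.61 : 100.00 : 16.68

Element Ty pattern (n=2): 0.07912969 : 0.40434062 : 0.51652969
Element El pattern (n=1): 0.8390 : 0.1610
Convolve the two distributions (both contribute in 2-u steps):
  M: 0.07912969×0.8390 = 0.066390
  M+2: 0.07912969×0.1610 + 0.40434062×0.8390 = 0.351982
  M+4: 0.40434062×0.1610 + 0.51652969×0.8390 = 0.498467
  M+6: 0.51652969×0.1610 = 0.083161
Scale to base peak (0.498467) = 100: 13.32 : 70.61 : 100.00 : 16.68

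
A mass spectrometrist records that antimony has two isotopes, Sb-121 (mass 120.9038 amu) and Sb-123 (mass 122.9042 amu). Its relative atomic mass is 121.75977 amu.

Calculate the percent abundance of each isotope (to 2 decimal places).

Sb-121: 57.21%, Sb-123: 42.79%

Writing the weighted mean with unknown fraction x of Sb-121:
120.9038·x + 122.9042·(1 − x) = 121.75977
(120.9038 − 122.9042)·x = 121.75977 − 122.9042
x = -1.14443 / -2.0004 = 0.57210 → 57.21% Sb-121, 42.79% Sb-123.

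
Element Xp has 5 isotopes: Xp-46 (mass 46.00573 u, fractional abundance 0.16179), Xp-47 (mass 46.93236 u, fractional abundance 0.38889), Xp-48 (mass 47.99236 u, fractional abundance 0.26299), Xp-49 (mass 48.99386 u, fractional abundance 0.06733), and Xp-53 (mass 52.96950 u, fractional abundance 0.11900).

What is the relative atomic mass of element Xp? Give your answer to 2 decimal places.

Weight each isotope mass by its fractional abundance: 0.16179 × 46.00573 + 0.38889 × 46.93236 + 0.26299 × 47.99236 + 0.06733 × 48.99386 + 0.11900 × 52.96950
= 7.443267 + 18.251525 + 12.621511 + 3.298757 + 6.303371 = 47.918431 u

47.92 u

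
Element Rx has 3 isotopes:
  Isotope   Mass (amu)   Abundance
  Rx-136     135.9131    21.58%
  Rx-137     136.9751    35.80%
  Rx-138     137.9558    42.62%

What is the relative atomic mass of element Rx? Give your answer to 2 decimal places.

137.16 amu

Ar = Σ fᵢ·mᵢ = 0.2158 × 135.9131 + 0.3580 × 136.9751 + 0.4262 × 137.9558
= 29.33005 + 49.03709 + 58.79676 = 137.16390 amu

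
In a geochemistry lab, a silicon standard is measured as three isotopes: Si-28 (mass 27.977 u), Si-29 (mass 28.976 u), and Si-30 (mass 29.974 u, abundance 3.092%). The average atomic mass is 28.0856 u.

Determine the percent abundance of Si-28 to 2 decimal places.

Let x and y be the fractions of Si-28 and Si-29. Then x + y = 1 − 0.03092 = 0.96908 and 27.977x + 28.976y = 28.0856 − 0.03092×29.974 = 27.15880392.
Substituting: 27.977x + 28.976(0.96908 − x) = 27.15880392
(27.977 − 28.976)x = -0.92125816  ⇒  x = 0.92218, y = 0.04690
Si-28: 92.22%, Si-29: 4.69%.

92.22%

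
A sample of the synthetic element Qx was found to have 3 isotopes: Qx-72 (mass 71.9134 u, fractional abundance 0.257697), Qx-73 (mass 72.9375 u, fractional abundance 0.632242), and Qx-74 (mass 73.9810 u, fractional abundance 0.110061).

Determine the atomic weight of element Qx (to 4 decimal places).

The abundance-weighted mean is 0.257697 × 71.9134 + 0.632242 × 72.9375 + 0.110061 × 73.9810
= 18.53187 + 46.11415 + 8.14242 = 72.78844 u

72.7884 u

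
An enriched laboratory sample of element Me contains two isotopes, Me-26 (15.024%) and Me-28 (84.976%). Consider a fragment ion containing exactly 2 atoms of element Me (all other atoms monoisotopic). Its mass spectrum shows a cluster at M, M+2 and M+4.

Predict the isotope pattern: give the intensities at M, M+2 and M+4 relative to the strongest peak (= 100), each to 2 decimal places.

3.13 : 35.36 : 100.00

The 2 Me atoms are independent, so intensities follow the terms of (0.15024 + 0.84976)^2.
P(M) = 0.15024^2 = 0.022572
P(M+2) = 2 × 0.15024^1 × 0.84976^1 = 0.255336
P(M+4) = 0.84976^2 = 0.722092
The M+4 peak is largest (0.722092); scaling to 100 gives 3.13 : 35.36 : 100.00.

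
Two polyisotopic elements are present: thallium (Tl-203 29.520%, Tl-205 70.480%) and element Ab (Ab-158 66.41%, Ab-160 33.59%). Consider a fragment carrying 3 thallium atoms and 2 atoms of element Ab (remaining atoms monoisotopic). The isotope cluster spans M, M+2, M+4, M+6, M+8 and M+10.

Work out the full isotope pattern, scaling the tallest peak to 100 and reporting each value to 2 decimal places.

3.05 : 24.97 : 75.14 : 100.00 : 55.41 : 10.63

Thallium pattern (n=3): 0.02572463 : 0.18425524 : 0.43991564 : 0.35010449
Element Ab pattern (n=2): 0.44102881 : 0.44614238 : 0.11282881
Convolve the two distributions (both contribute in 2-u steps):
  M: 0.02572463×0.44102881 = 0.011345
  M+2: 0.02572463×0.44614238 + 0.18425524×0.44102881 = 0.092739
  M+4: 0.02572463×0.11282881 + 0.18425524×0.44614238 + 0.43991564×0.44102881 = 0.279122
  M+6: 0.18425524×0.11282881 + 0.43991564×0.44614238 + 0.35010449×0.44102881 = 0.371460
  M+8: 0.43991564×0.11282881 + 0.35010449×0.44614238 = 0.205832
  M+10: 0.35010449×0.11282881 = 0.039502
Scale to base peak (0.371460) = 100: 3.05 : 24.97 : 75.14 : 100.00 : 55.41 : 10.63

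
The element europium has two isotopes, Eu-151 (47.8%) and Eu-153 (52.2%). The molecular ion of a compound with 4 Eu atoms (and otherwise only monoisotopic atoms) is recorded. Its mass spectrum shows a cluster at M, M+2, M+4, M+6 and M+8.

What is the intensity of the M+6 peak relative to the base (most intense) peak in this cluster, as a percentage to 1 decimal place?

72.8%

(0.478 + 0.522)^4 gives M 0.0522, M+2 0.2280, M+4 0.3735, M+6 0.2720, M+8 0.0742; the largest is M+4.
P(M+4) = C(4,2) × 0.478^2 × 0.522^2 = 6 × 0.228484 × 0.272484 = 0.373549 (base)
P(M+6) = C(4,3) × 0.478^1 × 0.522^3 = 4 × 0.4780 × 0.14223665 = 0.271956
Relative intensity = 0.271956 / 0.373549 × 100 = 72.8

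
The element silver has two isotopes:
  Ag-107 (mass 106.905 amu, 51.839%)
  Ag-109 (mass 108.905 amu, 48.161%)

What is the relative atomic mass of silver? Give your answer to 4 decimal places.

The abundance-weighted mean is 0.51839 × 106.905 + 0.48161 × 108.905
= 55.41848 + 52.44974 = 107.86822 amu

107.8682 amu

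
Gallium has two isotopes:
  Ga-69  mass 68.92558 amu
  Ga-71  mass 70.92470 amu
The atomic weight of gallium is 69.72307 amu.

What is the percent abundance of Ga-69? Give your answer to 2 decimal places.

Let x be the fractional abundance of Ga-69; then Ga-71 has abundance 1 − x.
68.92558·x + 70.92470·(1 − x) = 69.72307
(68.92558 − 70.92470)·x = 69.72307 − 70.92470
x = -1.20163 / -1.99912 = 0.60108 → 60.11% Ga-69, 39.89% Ga-71.

60.11%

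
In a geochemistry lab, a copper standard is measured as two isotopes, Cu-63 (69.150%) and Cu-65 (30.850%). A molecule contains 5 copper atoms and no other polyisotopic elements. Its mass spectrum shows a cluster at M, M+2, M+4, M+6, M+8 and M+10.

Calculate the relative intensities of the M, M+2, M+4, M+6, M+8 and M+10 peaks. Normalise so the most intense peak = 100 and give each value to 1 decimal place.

44.8 : 100.0 : 89.2 : 39.8 : 8.9 : 0.8

Each Cu atom is independently Cu-63 (p = 0.69150) or Cu-65 (q = 0.30850); the cluster is the binomial expansion (p + q)^5.
P(M) = 0.69150^5 = 0.158111
P(M+2) = 5 × 0.69150^4 × 0.30850^1 = 0.352691
P(M+4) = 10 × 0.69150^3 × 0.30850^2 = 0.314693
P(M+6) = 10 × 0.69150^2 × 0.30850^3 = 0.140394
P(M+8) = 5 × 0.69150^1 × 0.30850^4 = 0.031317
P(M+10) = 0.30850^5 = 0.002794
The M+2 peak is largest (0.352691); scaling to 100 gives 44.8 : 100.0 : 89.2 : 39.8 : 8.9 : 0.8.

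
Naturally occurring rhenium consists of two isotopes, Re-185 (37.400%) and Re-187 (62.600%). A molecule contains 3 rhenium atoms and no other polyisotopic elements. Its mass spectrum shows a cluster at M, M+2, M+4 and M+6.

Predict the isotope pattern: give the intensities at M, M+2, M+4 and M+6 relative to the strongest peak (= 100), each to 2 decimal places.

11.90 : 59.74 : 100.00 : 55.79

Expanding (0.37400 + 0.62600)^3:
P(M) = 0.37400^3 = 0.052314
P(M+2) = 3 × 0.37400^2 × 0.62600^1 = 0.262687
P(M+4) = 3 × 0.37400^1 × 0.62600^2 = 0.439685
P(M+6) = 0.62600^3 = 0.245314
The M+4 peak is largest (0.439685); scaling to 100 gives 11.90 : 59.74 : 100.00 : 55.79.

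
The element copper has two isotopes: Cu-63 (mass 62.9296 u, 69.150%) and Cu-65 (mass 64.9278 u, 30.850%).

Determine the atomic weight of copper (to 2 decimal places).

Weight each isotope mass by its fractional abundance: 0.69150 × 62.9296 + 0.30850 × 64.9278
= 43.51582 + 20.03023 = 63.54605 u

63.55 u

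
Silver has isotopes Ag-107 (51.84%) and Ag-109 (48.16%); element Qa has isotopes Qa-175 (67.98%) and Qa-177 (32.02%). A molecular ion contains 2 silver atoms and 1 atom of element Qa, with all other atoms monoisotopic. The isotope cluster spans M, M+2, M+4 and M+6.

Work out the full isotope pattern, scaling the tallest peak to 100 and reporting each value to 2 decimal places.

Silver pattern (n=2): 0.26873856 : 0.49932288 : 0.23193856
Element Qa pattern (n=1): 0.6798 : 0.3202
Convolve the two distributions (both contribute in 2-u steps):
  M: 0.26873856×0.6798 = 0.182688
  M+2: 0.26873856×0.3202 + 0.49932288×0.6798 = 0.425490
  M+4: 0.49932288×0.3202 + 0.23193856×0.6798 = 0.317555
  M+6: 0.23193856×0.3202 = 0.074267
Scale to base peak (0.425490) = 100: 42.94 : 100.00 : 74.63 : 17.45

42.94 : 100.00 : 74.63 : 17.45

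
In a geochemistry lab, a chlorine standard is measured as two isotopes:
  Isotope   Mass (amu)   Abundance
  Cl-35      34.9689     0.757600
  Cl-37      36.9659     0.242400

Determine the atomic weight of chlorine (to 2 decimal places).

Ar = Σ fᵢ·mᵢ = 0.757600 × 34.9689 + 0.242400 × 36.9659
= 26.49244 + 8.96053 = 35.45297 amu

35.45 amu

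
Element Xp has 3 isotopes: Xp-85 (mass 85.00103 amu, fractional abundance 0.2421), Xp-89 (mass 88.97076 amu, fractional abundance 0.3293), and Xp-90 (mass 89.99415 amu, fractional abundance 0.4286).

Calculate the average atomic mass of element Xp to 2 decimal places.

88.45 amu

The abundance-weighted mean is 0.2421 × 85.00103 + 0.3293 × 88.97076 + 0.4286 × 89.99415
= 20.578749 + 29.298071 + 38.571493 = 88.448313 amu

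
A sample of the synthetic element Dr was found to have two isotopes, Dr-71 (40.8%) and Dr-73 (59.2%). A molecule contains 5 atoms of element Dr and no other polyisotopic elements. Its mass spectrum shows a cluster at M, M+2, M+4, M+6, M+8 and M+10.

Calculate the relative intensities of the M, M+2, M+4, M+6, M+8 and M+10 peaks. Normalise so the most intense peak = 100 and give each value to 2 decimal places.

Each Dr atom is independently Dr-71 (p = 0.408) or Dr-73 (q = 0.592); the cluster is the binomial expansion (p + q)^5.
P(M) = 0.408^5 = 0.011306
P(M+2) = 5 × 0.408^4 × 0.592^1 = 0.082022
P(M+4) = 10 × 0.408^3 × 0.592^2 = 0.238026
P(M+6) = 10 × 0.408^2 × 0.592^3 = 0.345371
P(M+8) = 5 × 0.408^1 × 0.592^4 = 0.250563
P(M+10) = 0.592^5 = 0.072712
The M+6 peak is largest (0.345371); scaling to 100 gives 3.27 : 23.75 : 68.92 : 100.00 : 72.55 : 21.05.

3.27 : 23.75 : 68.92 : 100.00 : 72.55 : 21.05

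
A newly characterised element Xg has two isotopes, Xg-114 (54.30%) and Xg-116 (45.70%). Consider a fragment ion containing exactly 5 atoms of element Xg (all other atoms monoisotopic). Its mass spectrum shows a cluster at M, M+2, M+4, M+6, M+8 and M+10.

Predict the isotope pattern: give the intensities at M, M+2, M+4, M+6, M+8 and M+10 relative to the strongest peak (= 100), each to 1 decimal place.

14.1 : 59.4 : 100.0 : 84.2 : 35.4 : 6.0

Expanding (0.5430 + 0.4570)^5:
P(M) = 0.5430^5 = 0.047206
P(M+2) = 5 × 0.5430^4 × 0.4570^1 = 0.198649
P(M+4) = 10 × 0.5430^3 × 0.4570^2 = 0.334374
P(M+6) = 10 × 0.5430^2 × 0.4570^3 = 0.281416
P(M+8) = 5 × 0.5430^1 × 0.4570^4 = 0.118423
P(M+10) = 0.4570^5 = 0.019933
The M+4 peak is largest (0.334374); scaling to 100 gives 14.1 : 59.4 : 100.0 : 84.2 : 35.4 : 6.0.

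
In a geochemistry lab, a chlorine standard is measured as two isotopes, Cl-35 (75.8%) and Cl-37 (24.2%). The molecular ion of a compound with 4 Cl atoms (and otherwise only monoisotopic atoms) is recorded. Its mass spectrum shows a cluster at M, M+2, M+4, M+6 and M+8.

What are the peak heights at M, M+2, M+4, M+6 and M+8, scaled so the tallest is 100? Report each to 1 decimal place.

78.3 : 100.0 : 47.9 : 10.2 : 0.8

Each Cl atom is independently Cl-35 (p = 0.758) or Cl-37 (q = 0.242); the cluster is the binomial expansion (p + q)^4.
P(M) = 0.758^4 = 0.330124
P(M+2) = 4 × 0.758^3 × 0.242^1 = 0.421583
P(M+4) = 6 × 0.758^2 × 0.242^2 = 0.201893
P(M+6) = 4 × 0.758^1 × 0.242^3 = 0.042971
P(M+8) = 0.242^4 = 0.003430
The M+2 peak is largest (0.421583); scaling to 100 gives 78.3 : 100.0 : 47.9 : 10.2 : 0.8.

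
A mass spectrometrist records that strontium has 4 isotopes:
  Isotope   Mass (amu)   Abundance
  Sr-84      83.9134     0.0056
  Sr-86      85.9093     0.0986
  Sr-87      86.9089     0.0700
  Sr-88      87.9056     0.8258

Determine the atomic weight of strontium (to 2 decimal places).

The abundance-weighted mean is 0.0056 × 83.9134 + 0.0986 × 85.9093 + 0.0700 × 86.9089 + 0.8258 × 87.9056
= 0.46992 + 8.47066 + 6.08362 + 72.59244 = 87.61664 amu

87.62 amu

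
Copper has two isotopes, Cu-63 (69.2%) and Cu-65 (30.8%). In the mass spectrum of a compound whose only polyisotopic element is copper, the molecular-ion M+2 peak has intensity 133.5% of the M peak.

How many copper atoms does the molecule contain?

3

The M+2/M ratio from n Cu atoms is n · q/p = n · 0.308/0.692.
n = 1.335 × 0.692/0.308 = 3.00 ≈ 3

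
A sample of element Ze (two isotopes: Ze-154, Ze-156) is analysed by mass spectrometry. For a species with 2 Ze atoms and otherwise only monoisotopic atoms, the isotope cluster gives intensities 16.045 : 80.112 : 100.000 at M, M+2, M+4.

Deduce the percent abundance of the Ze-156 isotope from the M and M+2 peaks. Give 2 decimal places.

71.40%

Let p = fractional abundance of Ze-154. I(M+2)/I(M) = [C(2,1)·p^1·(1−p)] / p^2 = 2·(1−p)/p = 80.112/16.045 = 4.9930
(1−p)/p = 4.9930/2 = 2.4965  ⇒  p = 1/(1 + 2.4965) = 0.2860
Ze-154: 28.60%, Ze-156: 71.40%.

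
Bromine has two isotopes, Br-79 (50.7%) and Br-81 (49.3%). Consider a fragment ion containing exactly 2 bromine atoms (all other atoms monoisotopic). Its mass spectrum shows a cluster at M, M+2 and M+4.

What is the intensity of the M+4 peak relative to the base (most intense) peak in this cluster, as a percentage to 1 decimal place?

(0.507 + 0.493)^2 gives M 0.2570, M+2 0.4999, M+4 0.2430; the largest is M+2.
P(M+2) = C(2,1) × 0.507^1 × 0.493^1 = 2 × 0.5070 × 0.4930 = 0.499902 (base)
P(M+4) = C(2,2) × 0.507^0 × 0.493^2 = 1 × 1.0000 × 0.243049 = 0.243049
Relative intensity = 0.243049 / 0.499902 × 100 = 48.6

48.6%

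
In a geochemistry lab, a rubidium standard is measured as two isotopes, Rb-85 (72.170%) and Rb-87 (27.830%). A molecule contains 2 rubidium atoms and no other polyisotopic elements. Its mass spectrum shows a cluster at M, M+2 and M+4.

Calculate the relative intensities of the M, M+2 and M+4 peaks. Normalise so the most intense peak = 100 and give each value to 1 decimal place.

Each Rb atom is independently Rb-85 (p = 0.72170) or Rb-87 (q = 0.27830); the cluster is the binomial expansion (p + q)^2.
P(M) = 0.72170^2 = 0.520851
P(M+2) = 2 × 0.72170^1 × 0.27830^1 = 0.401698
P(M+4) = 0.27830^2 = 0.077451
The M peak is largest (0.520851); scaling to 100 gives 100.0 : 77.1 : 14.9.

100.0 : 77.1 : 14.9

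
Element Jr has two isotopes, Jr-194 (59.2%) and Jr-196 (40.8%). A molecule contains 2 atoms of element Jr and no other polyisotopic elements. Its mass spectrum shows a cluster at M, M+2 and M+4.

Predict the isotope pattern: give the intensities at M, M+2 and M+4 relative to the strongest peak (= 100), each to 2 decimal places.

72.55 : 100.00 : 34.46

Each Jr atom is independently Jr-194 (p = 0.592) or Jr-196 (q = 0.408); the cluster is the binomial expansion (p + q)^2.
P(M) = 0.592^2 = 0.350464
P(M+2) = 2 × 0.592^1 × 0.408^1 = 0.483072
P(M+4) = 0.408^2 = 0.166464
The M+2 peak is largest (0.483072); scaling to 100 gives 72.55 : 100.00 : 34.46.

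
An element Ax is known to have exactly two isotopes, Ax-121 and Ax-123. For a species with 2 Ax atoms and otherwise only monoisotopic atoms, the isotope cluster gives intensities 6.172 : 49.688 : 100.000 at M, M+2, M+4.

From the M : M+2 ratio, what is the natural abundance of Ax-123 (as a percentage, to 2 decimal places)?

Let p = fractional abundance of Ax-121. I(M+2)/I(M) = [C(2,1)·p^1·(1−p)] / p^2 = 2·(1−p)/p = 49.688/6.172 = 8.0506
(1−p)/p = 8.0506/2 = 4.0253  ⇒  p = 1/(1 + 4.0253) = 0.1990
Ax-121: 19.90%, Ax-123: 80.10%.

80.10%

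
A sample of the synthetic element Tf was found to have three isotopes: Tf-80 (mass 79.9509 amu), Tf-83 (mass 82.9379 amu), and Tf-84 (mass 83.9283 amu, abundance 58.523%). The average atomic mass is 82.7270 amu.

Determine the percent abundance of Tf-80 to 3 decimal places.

The remaining 41.477% is split between Tf-80 (fraction x) and Tf-83 (fraction 0.41477 − x).
Substituting: 79.9509x + 82.9379(0.41477 − x) = 33.609640991
(79.9509 − 82.9379)x = -0.790511792  ⇒  x = 0.26465, y = 0.15012
Tf-80: 26.465%, Tf-83: 15.012%.

26.465%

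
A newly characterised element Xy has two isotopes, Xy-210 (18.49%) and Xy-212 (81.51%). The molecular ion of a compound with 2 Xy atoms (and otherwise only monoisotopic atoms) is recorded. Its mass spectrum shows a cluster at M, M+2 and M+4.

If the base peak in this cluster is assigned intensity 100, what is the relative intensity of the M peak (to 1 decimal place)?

5.1

Term probabilities: M 0.0342, M+2 0.3014, M+4 0.6644. Base peak = M+4.
P(M+4) = C(2,2) × 0.1849^0 × 0.8151^2 = 1 × 1.0000 × 0.66438801 = 0.664388 (base)
P(M) = C(2,0) × 0.1849^2 × 0.8151^0 = 1 × 0.03418801 × 1.0000 = 0.034188
Relative intensity = 0.034188 / 0.664388 × 100 = 5.1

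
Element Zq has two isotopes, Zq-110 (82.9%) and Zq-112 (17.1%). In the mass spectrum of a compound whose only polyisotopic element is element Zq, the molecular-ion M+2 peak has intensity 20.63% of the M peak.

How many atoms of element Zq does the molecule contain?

1

The M+2/M ratio from n Zq atoms is n · q/p = n · 0.171/0.829.
n = 0.2063 × 0.829/0.171 = 1.00 ≈ 1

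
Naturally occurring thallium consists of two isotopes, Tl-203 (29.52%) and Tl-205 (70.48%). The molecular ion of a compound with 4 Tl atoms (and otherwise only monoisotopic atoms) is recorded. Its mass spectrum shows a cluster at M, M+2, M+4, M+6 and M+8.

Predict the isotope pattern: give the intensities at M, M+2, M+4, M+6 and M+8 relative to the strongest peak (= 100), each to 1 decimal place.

Expanding (0.2952 + 0.7048)^4:
P(M) = 0.2952^4 = 0.007594
P(M+2) = 4 × 0.2952^3 × 0.7048^1 = 0.072523
P(M+4) = 6 × 0.2952^2 × 0.7048^2 = 0.259726
P(M+6) = 4 × 0.2952^1 × 0.7048^3 = 0.413403
P(M+8) = 0.7048^4 = 0.246754
The M+6 peak is largest (0.413403); scaling to 100 gives 1.8 : 17.5 : 62.8 : 100.0 : 59.7.

1.8 : 17.5 : 62.8 : 100.0 : 59.7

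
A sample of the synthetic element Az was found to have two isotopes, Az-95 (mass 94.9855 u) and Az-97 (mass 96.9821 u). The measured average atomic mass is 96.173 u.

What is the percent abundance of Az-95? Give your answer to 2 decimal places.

40.52%

Writing the weighted mean with unknown fraction x of Az-95:
94.9855·x + 96.9821·(1 − x) = 96.173
(94.9855 − 96.9821)·x = 96.173 − 96.9821
x = -0.8091 / -1.9966 = 0.40524 → 40.52% Az-95, 59.48% Az-97.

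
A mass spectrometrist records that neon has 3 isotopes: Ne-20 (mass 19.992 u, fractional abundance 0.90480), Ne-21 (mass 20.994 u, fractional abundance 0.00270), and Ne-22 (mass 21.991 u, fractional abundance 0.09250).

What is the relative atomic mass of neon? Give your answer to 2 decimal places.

20.18 u

Weight each isotope mass by its fractional abundance: 0.90480 × 19.992 + 0.00270 × 20.994 + 0.09250 × 21.991
= 18.0888 + 0.0567 + 2.0342 = 20.1797 u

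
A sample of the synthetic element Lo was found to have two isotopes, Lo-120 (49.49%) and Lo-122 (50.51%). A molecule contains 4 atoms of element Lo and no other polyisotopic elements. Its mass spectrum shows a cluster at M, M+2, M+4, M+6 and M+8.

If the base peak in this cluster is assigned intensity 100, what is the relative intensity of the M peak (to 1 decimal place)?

(0.4949 + 0.5051)^4 gives M 0.0600, M+2 0.2449, M+4 0.3749, M+6 0.2551, M+8 0.0651; the largest is M+4.
P(M+4) = C(4,2) × 0.4949^2 × 0.5051^2 = 6 × 0.24492601 × 0.25512601 = 0.374922 (base)
P(M) = C(4,0) × 0.4949^4 × 0.5051^0 = 1 × 0.05998875 × 1.0000 = 0.059989
Relative intensity = 0.059989 / 0.374922 × 100 = 16.0

16.0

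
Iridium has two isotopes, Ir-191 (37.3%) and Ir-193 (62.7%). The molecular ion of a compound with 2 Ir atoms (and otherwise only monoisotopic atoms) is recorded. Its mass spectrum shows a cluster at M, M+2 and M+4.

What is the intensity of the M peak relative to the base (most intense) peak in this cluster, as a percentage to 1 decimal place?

29.7%

(0.373 + 0.627)^2 gives M 0.1391, M+2 0.4677, M+4 0.3931; the largest is M+2.
P(M+2) = C(2,1) × 0.373^1 × 0.627^1 = 2 × 0.3730 × 0.6270 = 0.467742 (base)
P(M) = C(2,0) × 0.373^2 × 0.627^0 = 1 × 0.139129 × 1.0000 = 0.139129
Relative intensity = 0.139129 / 0.467742 × 100 = 29.7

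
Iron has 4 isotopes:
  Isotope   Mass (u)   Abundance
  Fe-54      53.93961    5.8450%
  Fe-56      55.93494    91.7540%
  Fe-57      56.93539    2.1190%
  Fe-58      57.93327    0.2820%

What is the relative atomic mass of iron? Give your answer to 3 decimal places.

Weight each isotope mass by its fractional abundance: 0.058450 × 53.93961 + 0.917540 × 55.93494 + 0.021190 × 56.93539 + 0.002820 × 57.93327
= 3.152770 + 51.322545 + 1.206461 + 0.163372 = 55.845148 u

55.845 u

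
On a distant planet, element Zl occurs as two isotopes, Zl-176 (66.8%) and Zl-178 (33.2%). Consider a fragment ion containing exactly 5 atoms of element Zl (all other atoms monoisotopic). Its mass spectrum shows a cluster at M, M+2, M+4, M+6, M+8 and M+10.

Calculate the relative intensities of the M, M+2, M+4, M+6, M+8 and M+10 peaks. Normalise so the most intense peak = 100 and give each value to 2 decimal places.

40.24 : 100.00 : 99.40 : 49.40 : 12.28 : 1.22

Each Zl atom is independently Zl-176 (p = 0.668) or Zl-178 (q = 0.332); the cluster is the binomial expansion (p + q)^5.
P(M) = 0.668^5 = 0.133009
P(M+2) = 5 × 0.668^4 × 0.332^1 = 0.330532
P(M+4) = 10 × 0.668^3 × 0.332^2 = 0.328553
P(M+6) = 10 × 0.668^2 × 0.332^3 = 0.163293
P(M+8) = 5 × 0.668^1 × 0.332^4 = 0.040579
P(M+10) = 0.332^5 = 0.004034
The M+2 peak is largest (0.330532); scaling to 100 gives 40.24 : 100.00 : 99.40 : 49.40 : 12.28 : 1.22.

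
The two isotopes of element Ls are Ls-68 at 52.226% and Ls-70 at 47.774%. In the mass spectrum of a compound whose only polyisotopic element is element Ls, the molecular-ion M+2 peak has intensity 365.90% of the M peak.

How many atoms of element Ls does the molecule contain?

4

With n Ls atoms, P(M+2)/P(M) = C(n,1)·p^(n−1)q / p^n = n·q/p = n · 0.47774/0.52226.
n = 3.6590 × 0.52226/0.47774 = 4.00 ≈ 4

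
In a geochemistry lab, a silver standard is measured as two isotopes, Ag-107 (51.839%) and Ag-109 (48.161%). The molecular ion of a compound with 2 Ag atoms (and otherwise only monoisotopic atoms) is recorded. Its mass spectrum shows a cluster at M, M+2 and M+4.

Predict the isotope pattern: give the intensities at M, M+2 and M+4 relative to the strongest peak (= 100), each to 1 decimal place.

53.8 : 100.0 : 46.5

Expanding (0.51839 + 0.48161)^2:
P(M) = 0.51839^2 = 0.268728
P(M+2) = 2 × 0.51839^1 × 0.48161^1 = 0.499324
P(M+4) = 0.48161^2 = 0.231948
The M+2 peak is largest (0.499324); scaling to 100 gives 53.8 : 100.0 : 46.5.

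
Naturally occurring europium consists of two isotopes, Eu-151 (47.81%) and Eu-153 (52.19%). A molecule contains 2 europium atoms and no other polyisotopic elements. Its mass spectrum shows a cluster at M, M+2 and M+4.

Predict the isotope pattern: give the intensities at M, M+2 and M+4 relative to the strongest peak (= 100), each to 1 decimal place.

45.8 : 100.0 : 54.6

Each Eu atom is independently Eu-151 (p = 0.4781) or Eu-153 (q = 0.5219); the cluster is the binomial expansion (p + q)^2.
P(M) = 0.4781^2 = 0.228580
P(M+2) = 2 × 0.4781^1 × 0.5219^1 = 0.499041
P(M+4) = 0.5219^2 = 0.272380
The M+2 peak is largest (0.499041); scaling to 100 gives 45.8 : 100.0 : 54.6.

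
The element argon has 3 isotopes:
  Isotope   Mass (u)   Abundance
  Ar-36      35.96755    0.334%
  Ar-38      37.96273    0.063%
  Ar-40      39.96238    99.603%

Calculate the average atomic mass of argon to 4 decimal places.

39.9478 u

Weight each isotope mass by its fractional abundance: 0.00334 × 35.96755 + 0.00063 × 37.96273 + 0.99603 × 39.96238
= 0.120132 + 0.023917 + 39.803729 = 39.947778 u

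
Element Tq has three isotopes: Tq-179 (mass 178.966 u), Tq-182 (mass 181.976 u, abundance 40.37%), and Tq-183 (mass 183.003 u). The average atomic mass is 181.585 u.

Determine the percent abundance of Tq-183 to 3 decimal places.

The remaining 59.63% is split between Tq-179 (fraction x) and Tq-183 (fraction 0.5963 − x).
Substituting: 178.966x + 183.003(0.5963 − x) = 108.1212888
(178.966 − 183.003)x = -1.0034001  ⇒  x = 0.24855, y = 0.34775
Tq-179: 24.855%, Tq-183: 34.775%.

34.775%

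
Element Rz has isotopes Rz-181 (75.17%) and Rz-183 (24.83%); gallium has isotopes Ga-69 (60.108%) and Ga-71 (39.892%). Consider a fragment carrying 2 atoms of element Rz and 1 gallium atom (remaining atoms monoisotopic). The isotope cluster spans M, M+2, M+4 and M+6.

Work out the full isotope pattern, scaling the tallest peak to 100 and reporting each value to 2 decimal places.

75.51 : 100.00 : 41.35 : 5.47

Element Rz pattern (n=2): 0.56505289 : 0.37329422 : 0.06165289
Gallium pattern (n=1): 0.60108 : 0.39892
Convolve the two distributions (both contribute in 2-u steps):
  M: 0.56505289×0.60108 = 0.339642
  M+2: 0.56505289×0.39892 + 0.37329422×0.60108 = 0.449791
  M+4: 0.37329422×0.39892 + 0.06165289×0.60108 = 0.185973
  M+6: 0.06165289×0.39892 = 0.024595
Scale to base peak (0.449791) = 100: 75.51 : 100.00 : 41.35 : 5.47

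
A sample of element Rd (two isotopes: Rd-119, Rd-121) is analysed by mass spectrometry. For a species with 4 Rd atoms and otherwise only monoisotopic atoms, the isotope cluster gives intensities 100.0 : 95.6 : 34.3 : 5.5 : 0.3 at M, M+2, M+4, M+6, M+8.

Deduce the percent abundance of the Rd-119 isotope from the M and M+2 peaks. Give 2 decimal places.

80.71%

Write p for the Rd-119 fraction. I(M+2)/I(M) = [C(4,1)·p^3·(1−p)] / p^4 = 4·(1−p)/p = 95.6/100.0 = 0.9560
(1−p)/p = 0.9560/4 = 0.2390  ⇒  p = 1/(1 + 0.2390) = 0.8071
Rd-119: 80.71%, Rd-121: 19.29%.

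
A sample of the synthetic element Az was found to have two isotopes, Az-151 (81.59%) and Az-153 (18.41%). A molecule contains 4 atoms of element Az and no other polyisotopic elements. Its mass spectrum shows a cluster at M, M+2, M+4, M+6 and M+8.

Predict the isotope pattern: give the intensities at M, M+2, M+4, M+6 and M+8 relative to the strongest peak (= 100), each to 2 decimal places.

The 4 Az atoms are independent, so intensities follow the terms of (0.8159 + 0.1841)^4.
P(M) = 0.8159^4 = 0.443147
P(M+2) = 4 × 0.8159^3 × 0.1841^1 = 0.399967
P(M+4) = 6 × 0.8159^2 × 0.1841^2 = 0.135373
P(M+6) = 4 × 0.8159^1 × 0.1841^3 = 0.020364
P(M+8) = 0.1841^4 = 0.001149
The M peak is largest (0.443147); scaling to 100 gives 100.00 : 90.26 : 30.55 : 4.60 : 0.26.

100.00 : 90.26 : 30.55 : 4.60 : 0.26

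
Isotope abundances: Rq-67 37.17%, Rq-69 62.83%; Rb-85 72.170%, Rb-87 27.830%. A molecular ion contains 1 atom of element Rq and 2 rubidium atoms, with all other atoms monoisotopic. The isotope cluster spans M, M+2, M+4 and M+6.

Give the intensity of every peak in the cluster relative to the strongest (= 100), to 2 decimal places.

40.62 : 100.00 : 59.00 : 10.21

Element Rq pattern (n=1): 0.3717 : 0.6283
Rubidium pattern (n=2): 0.52085089 : 0.40169822 : 0.07745089
Convolve the two distributions (both contribute in 2-u steps):
  M: 0.3717×0.52085089 = 0.193600
  M+2: 0.3717×0.40169822 + 0.6283×0.52085089 = 0.476562
  M+4: 0.3717×0.07745089 + 0.6283×0.40169822 = 0.281175
  M+6: 0.6283×0.07745089 = 0.048662
Scale to base peak (0.476562) = 100: 40.62 : 100.00 : 59.00 : 10.21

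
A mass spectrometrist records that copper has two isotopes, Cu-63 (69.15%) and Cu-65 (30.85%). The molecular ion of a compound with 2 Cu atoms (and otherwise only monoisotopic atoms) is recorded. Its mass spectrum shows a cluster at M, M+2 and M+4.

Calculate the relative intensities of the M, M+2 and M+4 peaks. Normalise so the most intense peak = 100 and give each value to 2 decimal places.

Expanding (0.6915 + 0.3085)^2:
P(M) = 0.6915^2 = 0.478172
P(M+2) = 2 × 0.6915^1 × 0.3085^1 = 0.426656
P(M+4) = 0.3085^2 = 0.095172
The M peak is largest (0.478172); scaling to 100 gives 100.00 : 89.23 : 19.90.

100.00 : 89.23 : 19.90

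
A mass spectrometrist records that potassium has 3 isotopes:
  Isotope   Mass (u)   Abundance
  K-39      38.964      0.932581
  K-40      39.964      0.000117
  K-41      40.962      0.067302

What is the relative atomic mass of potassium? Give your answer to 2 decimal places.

39.10 u

The abundance-weighted mean is 0.932581 × 38.964 + 0.000117 × 39.964 + 0.067302 × 40.962
= 36.3371 + 0.0047 + 2.7568 = 39.0986 u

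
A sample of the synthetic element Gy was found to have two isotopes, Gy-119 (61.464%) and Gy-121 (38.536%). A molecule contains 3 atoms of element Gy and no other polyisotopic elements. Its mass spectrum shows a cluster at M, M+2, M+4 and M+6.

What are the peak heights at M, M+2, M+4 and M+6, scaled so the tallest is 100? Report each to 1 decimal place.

53.2 : 100.0 : 62.7 : 13.1

Expanding (0.61464 + 0.38536)^3:
P(M) = 0.61464^3 = 0.232200
P(M+2) = 3 × 0.61464^2 × 0.38536^1 = 0.436747
P(M+4) = 3 × 0.61464^1 × 0.38536^2 = 0.273826
P(M+6) = 0.38536^3 = 0.057227
The M+2 peak is largest (0.436747); scaling to 100 gives 53.2 : 100.0 : 62.7 : 13.1.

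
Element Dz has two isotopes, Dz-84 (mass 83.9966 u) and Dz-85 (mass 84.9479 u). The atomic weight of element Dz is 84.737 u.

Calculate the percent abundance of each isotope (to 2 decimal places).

Let x be the fractional abundance of Dz-84; then Dz-85 has abundance 1 − x.
83.9966·x + 84.9479·(1 − x) = 84.737
(83.9966 − 84.9479)·x = 84.737 − 84.9479
x = -0.2109 / -0.9513 = 0.22170 → 22.17% Dz-84, 77.83% Dz-85.

Dz-84: 22.17%, Dz-85: 77.83%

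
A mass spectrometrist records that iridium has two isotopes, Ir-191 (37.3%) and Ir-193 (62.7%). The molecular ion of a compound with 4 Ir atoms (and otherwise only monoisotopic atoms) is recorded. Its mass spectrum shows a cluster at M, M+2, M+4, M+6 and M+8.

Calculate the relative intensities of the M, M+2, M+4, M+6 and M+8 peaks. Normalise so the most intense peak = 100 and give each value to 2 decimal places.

Each Ir atom is independently Ir-191 (p = 0.373) or Ir-193 (q = 0.627); the cluster is the binomial expansion (p + q)^4.
P(M) = 0.373^4 = 0.019357
P(M+2) = 4 × 0.373^3 × 0.627^1 = 0.130153
P(M+4) = 6 × 0.373^2 × 0.627^2 = 0.328174
P(M+6) = 4 × 0.373^1 × 0.627^3 = 0.367766
P(M+8) = 0.627^4 = 0.154550
The M+6 peak is largest (0.367766); scaling to 100 gives 5.26 : 35.39 : 89.23 : 100.00 : 42.02.

5.26 : 35.39 : 89.23 : 100.00 : 42.02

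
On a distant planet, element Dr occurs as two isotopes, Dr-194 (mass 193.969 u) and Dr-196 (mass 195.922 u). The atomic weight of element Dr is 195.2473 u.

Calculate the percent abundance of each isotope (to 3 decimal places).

With x = fraction of Dr-194 (so Dr-196 is 1 − x):
193.969·x + 195.922·(1 − x) = 195.2473
(193.969 − 195.922)·x = 195.2473 − 195.922
x = -0.6747 / -1.953 = 0.34547 → 34.547% Dr-194, 65.453% Dr-196.

Dr-194: 34.547%, Dr-196: 65.453%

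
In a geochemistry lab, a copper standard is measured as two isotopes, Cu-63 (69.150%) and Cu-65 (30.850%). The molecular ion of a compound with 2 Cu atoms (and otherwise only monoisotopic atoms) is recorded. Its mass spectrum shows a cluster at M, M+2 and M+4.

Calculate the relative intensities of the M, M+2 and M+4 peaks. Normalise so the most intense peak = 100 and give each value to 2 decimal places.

100.00 : 89.23 : 19.90

Expanding (0.69150 + 0.30850)^2:
P(M) = 0.69150^2 = 0.478172
P(M+2) = 2 × 0.69150^1 × 0.30850^1 = 0.426656
P(M+4) = 0.30850^2 = 0.095172
The M peak is largest (0.478172); scaling to 100 gives 100.00 : 89.23 : 19.90.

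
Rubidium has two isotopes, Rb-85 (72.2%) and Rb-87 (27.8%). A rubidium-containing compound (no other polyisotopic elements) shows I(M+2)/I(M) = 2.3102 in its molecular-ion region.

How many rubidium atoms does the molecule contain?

6

For n independent Rb atoms, I(M+2)/I(M) = n · (abundance Rb-87) / (abundance Rb-85) = n · 0.278/0.722.
n = 2.3102 × 0.722/0.278 = 6.00 ≈ 6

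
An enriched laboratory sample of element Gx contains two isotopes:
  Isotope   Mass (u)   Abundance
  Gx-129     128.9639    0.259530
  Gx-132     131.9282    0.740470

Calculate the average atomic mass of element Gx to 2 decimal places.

Average mass = Σ (abundance × isotope mass) = 0.259530 × 128.9639 + 0.740470 × 131.9282
= 33.47000 + 97.68887 = 131.15887 u

131.16 u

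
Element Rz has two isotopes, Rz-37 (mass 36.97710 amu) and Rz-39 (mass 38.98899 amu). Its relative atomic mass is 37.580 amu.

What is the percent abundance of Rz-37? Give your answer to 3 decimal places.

Writing the weighted mean with unknown fraction x of Rz-37:
36.97710·x + 38.98899·(1 − x) = 37.580
(36.97710 − 38.98899)·x = 37.580 − 38.98899
x = -1.40899 / -2.01189 = 0.70033 → 70.033% Rz-37, 29.967% Rz-39.

70.033%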